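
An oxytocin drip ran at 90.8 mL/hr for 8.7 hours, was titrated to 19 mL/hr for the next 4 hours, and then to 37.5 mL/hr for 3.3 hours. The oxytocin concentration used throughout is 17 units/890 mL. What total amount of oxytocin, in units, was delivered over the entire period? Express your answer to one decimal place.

18.9 units

Concentration = 17 units ÷ 890 mL = 0.01910112 units/mL
Stage 1: 90.8 mL/hr × 8.7 hr = 789.96 mL → 789.96 mL × 0.01910112 units/mL = 15.08912 units
Stage 2: 19 mL/hr × 4 hr = 76 mL → 76 mL × 0.01910112 units/mL = 1.451685 units
Stage 3: 37.5 mL/hr × 3.3 hr = 123.75 mL → 123.75 mL × 0.01910112 units/mL = 2.363764 units
Total = 15.08912 + 1.451685 + 2.363764 = 18.90457 units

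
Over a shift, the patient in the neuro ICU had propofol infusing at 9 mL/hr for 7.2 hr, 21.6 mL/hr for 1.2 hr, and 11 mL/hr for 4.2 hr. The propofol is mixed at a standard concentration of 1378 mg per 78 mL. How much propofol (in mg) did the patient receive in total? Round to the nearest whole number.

2419 mg

Concentration = 1378 mg ÷ 78 mL = 17.66667 mg/mL
Stage 1: 9 mL/hr × 7.2 hr = 64.8 mL → 64.8 mL × 17.66667 mg/mL = 1144.8 mg
Stage 2: 21.6 mL/hr × 1.2 hr = 25.92 mL → 25.92 mL × 17.66667 mg/mL = 457.92 mg
Stage 3: 11 mL/hr × 4.2 hr = 46.2 mL → 46.2 mL × 17.66667 mg/mL = 816.2 mg
Total = 1144.8 + 457.92 + 816.2 = 2418.92 mg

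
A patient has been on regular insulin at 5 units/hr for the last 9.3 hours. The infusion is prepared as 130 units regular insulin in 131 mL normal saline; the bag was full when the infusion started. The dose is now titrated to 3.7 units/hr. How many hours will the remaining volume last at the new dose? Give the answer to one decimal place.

Initial rate:
Concentration = 130 units ÷ 131 mL = 0.9923664 units/mL
Rate = 5 units/hr ÷ 0.9923664 units/mL = 5.038462 mL/hr
Volume infused so far = 5.038462 mL/hr × 9.3 hr = 46.85769 mL
Volume remaining = 131 − 46.85769 = 84.14231 mL
New rate:
Rate = 3.7 units/hr ÷ 0.9923664 units/mL = 3.728462 mL/hr
Time remaining = 84.14231 mL ÷ 3.728462 mL/hr = 22.56757 hr

22.6 hours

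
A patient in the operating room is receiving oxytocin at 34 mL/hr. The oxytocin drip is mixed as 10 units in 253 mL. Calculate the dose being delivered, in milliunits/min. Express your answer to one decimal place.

Concentration = 10 units ÷ 253 mL = 0.03952569 units/mL = 39.52569 milliunits/mL
Drug rate = 34 mL/hr × 39.52569 milliunits/mL = 1343.874 milliunits/hr
1343.874 milliunits/hr ÷ 60 min/hr = 22.39789 milliunits/min

22.4 milliunits/min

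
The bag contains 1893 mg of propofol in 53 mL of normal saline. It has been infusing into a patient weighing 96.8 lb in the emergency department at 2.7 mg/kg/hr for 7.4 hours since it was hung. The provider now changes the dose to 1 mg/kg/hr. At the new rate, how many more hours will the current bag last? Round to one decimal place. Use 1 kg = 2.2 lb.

23.0 hours

Initial rate:
Weight = 96.8 lb ÷ 2.2 lb/kg = 44 kg
Dose = 2.7 mg/kg/hr × 44 kg = 118.8 mg/hr
Concentration = 1893 mg ÷ 53 mL = 35.71698 mg/mL
Rate = 118.8 mg/hr ÷ 35.71698 mg/mL = 3.326149 mL/hr
Volume infused so far = 3.326149 mL/hr × 7.4 hr = 24.6135 mL
Volume remaining = 53 − 24.6135 = 28.3865 mL
New rate:
Dose = 1 mg/kg/hr × 44 kg = 44 mg/hr
Rate = 44 mg/hr ÷ 35.71698 mg/mL = 1.231907 mL/hr
Time remaining = 28.3865 mL ÷ 1.231907 mL/hr = 23.04273 hr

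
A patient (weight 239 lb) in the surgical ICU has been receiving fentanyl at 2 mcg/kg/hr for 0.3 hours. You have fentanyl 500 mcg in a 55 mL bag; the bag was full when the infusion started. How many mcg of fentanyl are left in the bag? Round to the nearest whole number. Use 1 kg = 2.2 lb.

435 mcg

Weight = 239 lb ÷ 2.2 lb/kg = 108.6364 kg
Dose = 2 mcg/kg/hr × 108.6364 kg = 217.2727 mcg/hr
Concentration = 500 mcg ÷ 55 mL = 9.090909 mcg/mL
Rate = 217.2727 mcg/hr ÷ 9.090909 mcg/mL = 23.9 mL/hr
Volume infused = 23.9 mL/hr × 0.3 hr = 7.17 mL
Volume remaining = 55 − 7.17 = 47.83 mL
Drug remaining = 47.83 mL × 9.090909 mcg/mL = 434.8182 mcg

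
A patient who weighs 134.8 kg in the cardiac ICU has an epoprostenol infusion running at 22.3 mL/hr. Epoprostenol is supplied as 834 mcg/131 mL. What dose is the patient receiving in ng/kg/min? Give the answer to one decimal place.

Concentration = 834 mcg ÷ 131 mL = 6.366412 mcg/mL = 6366.412 ng/mL
Drug rate = 22.3 mL/hr × 6366.412 ng/mL = 141971 ng/hr
141971 ng/hr ÷ 60 min/hr = 2366.183 ng/min
2366.183 ng/min ÷ 134.8 kg = 17.55329 ng/kg/min

17.6 ng/kg/min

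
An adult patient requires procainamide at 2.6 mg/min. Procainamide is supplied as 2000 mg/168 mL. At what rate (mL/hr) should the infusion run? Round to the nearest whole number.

2.6 mg/min × 60 min/hr = 156 mg/hr
Concentration = 2000 mg ÷ 168 mL = 11.90476 mg/mL
Rate = 156 mg/hr ÷ 11.90476 mg/mL = 13.104 mL/hr

13 mL/hr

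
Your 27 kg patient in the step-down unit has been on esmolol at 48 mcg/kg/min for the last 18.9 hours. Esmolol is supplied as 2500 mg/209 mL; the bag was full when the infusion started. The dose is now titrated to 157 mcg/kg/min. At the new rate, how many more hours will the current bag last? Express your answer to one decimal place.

Initial rate:
Dose = 48 mcg/kg/min × 27 kg = 1296 mcg/min
1296 mcg/min × 60 min/hr = 77760 mcg/hr
Concentration = 2500 mg ÷ 209 mL = 11.96172 mg/mL = 11961.72 mcg/mL
Rate = 77760 mcg/hr ÷ 11961.72 mcg/mL = 6.500736 mL/hr
Volume infused so far = 6.500736 mL/hr × 18.9 hr = 122.8639 mL
Volume remaining = 209 − 122.8639 = 86.13609 mL
New rate:
Dose = 157 mcg/kg/min × 27 kg = 4239 mcg/min
4239 mcg/min × 60 min/hr = 254340 mcg/hr
Rate = 254340 mcg/hr ÷ 11961.72 mcg/mL = 21.26282 mL/hr
Time remaining = 86.13609 mL ÷ 21.26282 mL/hr = 4.051018 hr

4.1 hours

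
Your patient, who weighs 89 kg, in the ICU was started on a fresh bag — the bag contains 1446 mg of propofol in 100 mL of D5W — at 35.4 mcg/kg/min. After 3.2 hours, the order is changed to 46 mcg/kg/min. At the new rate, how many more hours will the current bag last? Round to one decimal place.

Initial rate:
Dose = 35.4 mcg/kg/min × 89 kg = 3150.6 mcg/min
3150.6 mcg/min × 60 min/hr = 189036 mcg/hr
Concentration = 1446 mg ÷ 100 mL = 14.46 mg/mL = 14460 mcg/mL
Rate = 189036 mcg/hr ÷ 14460 mcg/mL = 13.07303 mL/hr
Volume infused so far = 13.07303 mL/hr × 3.2 hr = 41.83369 mL
Volume remaining = 100 − 41.83369 = 58.16631 mL
New rate:
Dose = 46 mcg/kg/min × 89 kg = 4094 mcg/min
4094 mcg/min × 60 min/hr = 245640 mcg/hr
Rate = 245640 mcg/hr ÷ 14460 mcg/mL = 16.98755 mL/hr
Time remaining = 58.16631 mL ÷ 16.98755 mL/hr = 3.424055 hr

3.4 hours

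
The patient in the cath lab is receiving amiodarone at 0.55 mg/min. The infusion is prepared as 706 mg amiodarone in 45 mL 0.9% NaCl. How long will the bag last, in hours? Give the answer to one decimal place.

21.4 hours

0.55 mg/min × 60 min/hr = 33 mg/hr
Concentration = 706 mg ÷ 45 mL = 15.68889 mg/mL
Rate = 33 mg/hr ÷ 15.68889 mg/mL = 2.103399 mL/hr
Duration = 45 mL ÷ 2.103399 mL/hr = 21.39394 hr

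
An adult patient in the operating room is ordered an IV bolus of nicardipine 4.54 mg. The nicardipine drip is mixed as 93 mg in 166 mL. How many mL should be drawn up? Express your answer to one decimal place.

8.1 mL

Concentration = 93 mg ÷ 166 mL = 0.560241 mg/mL
Volume = 4.54 mg ÷ 0.560241 mg/mL = 8.103656 mL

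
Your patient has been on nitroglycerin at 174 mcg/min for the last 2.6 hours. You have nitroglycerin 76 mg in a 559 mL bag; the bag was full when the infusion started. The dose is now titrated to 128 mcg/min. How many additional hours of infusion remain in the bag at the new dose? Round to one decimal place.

Initial rate:
174 mcg/min × 60 min/hr = 10440 mcg/hr
Concentration = 76 mg ÷ 559 mL = 0.1359571 mg/mL = 135.9571 mcg/mL
Rate = 10440 mcg/hr ÷ 135.9571 mcg/mL = 76.78895 mL/hr
Volume infused so far = 76.78895 mL/hr × 2.6 hr = 199.6513 mL
Volume remaining = 559 − 199.6513 = 359.3487 mL
New rate:
128 mcg/min × 60 min/hr = 7680 mcg/hr
Rate = 7680 mcg/hr ÷ 135.9571 mcg/mL = 56.48842 mL/hr
Time remaining = 359.3487 mL ÷ 56.48842 mL/hr = 6.361458 hr

6.4 hours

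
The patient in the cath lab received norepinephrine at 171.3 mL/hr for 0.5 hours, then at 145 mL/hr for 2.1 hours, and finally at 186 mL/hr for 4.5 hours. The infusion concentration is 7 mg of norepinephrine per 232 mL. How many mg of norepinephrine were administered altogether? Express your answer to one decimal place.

Concentration = 7 mg ÷ 232 mL = 0.03017241 mg/mL
Stage 1: 171.3 mL/hr × 0.5 hr = 85.65 mL → 85.65 mL × 0.03017241 mg/mL = 2.584267 mg
Stage 2: 145 mL/hr × 2.1 hr = 304.5 mL → 304.5 mL × 0.03017241 mg/mL = 9.1875 mg
Stage 3: 186 mL/hr × 4.5 hr = 837 mL → 837 mL × 0.03017241 mg/mL = 25.25431 mg
Total = 2.584267 + 9.1875 + 25.25431 = 37.02608 mg

37.0 mg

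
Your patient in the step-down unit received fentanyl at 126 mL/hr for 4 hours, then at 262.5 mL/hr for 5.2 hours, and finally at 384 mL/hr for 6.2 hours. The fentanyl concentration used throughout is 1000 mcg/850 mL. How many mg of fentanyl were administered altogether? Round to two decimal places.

5.00 mg

Concentration = 1000 mcg ÷ 850 mL = 1.176471 mcg/mL
Stage 1: 126 mL/hr × 4 hr = 504 mL → 504 mL × 1.176471 mcg/mL = 592.9412 mcg
Stage 2: 262.5 mL/hr × 5.2 hr = 1365 mL → 1365 mL × 1.176471 mcg/mL = 1605.882 mcg
Stage 3: 384 mL/hr × 6.2 hr = 2380.8 mL → 2380.8 mL × 1.176471 mcg/mL = 2800.941 mcg
Total = 592.9412 + 1605.882 + 2800.941 = 4999.765 mcg = 4.999765 mg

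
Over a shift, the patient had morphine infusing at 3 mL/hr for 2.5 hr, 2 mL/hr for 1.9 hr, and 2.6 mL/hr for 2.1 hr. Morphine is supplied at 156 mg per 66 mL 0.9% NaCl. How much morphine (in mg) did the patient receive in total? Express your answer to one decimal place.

39.6 mg

Concentration = 156 mg ÷ 66 mL = 2.363636 mg/mL
Stage 1: 3 mL/hr × 2.5 hr = 7.5 mL → 7.5 mL × 2.363636 mg/mL = 17.72727 mg
Stage 2: 2 mL/hr × 1.9 hr = 3.8 mL → 3.8 mL × 2.363636 mg/mL = 8.981818 mg
Stage 3: 2.6 mL/hr × 2.1 hr = 5.46 mL → 5.46 mL × 2.363636 mg/mL = 12.90545 mg
Total = 17.72727 + 8.981818 + 12.90545 = 39.61455 mg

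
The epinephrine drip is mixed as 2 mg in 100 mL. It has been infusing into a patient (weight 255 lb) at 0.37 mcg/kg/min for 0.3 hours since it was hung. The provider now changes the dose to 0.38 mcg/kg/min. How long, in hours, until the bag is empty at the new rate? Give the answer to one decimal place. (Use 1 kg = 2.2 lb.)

Initial rate:
Weight = 255 lb ÷ 2.2 lb/kg = 115.9091 kg
Dose = 0.37 mcg/kg/min × 115.9091 kg = 42.88636 mcg/min
42.88636 mcg/min × 60 min/hr = 2573.182 mcg/hr
Concentration = 2 mg ÷ 100 mL = 0.02 mg/mL = 20 mcg/mL
Rate = 2573.182 mcg/hr ÷ 20 mcg/mL = 128.6591 mL/hr
Volume infused so far = 128.6591 mL/hr × 0.3 hr = 38.59773 mL
Volume remaining = 100 − 38.59773 = 61.40227 mL
New rate:
Dose = 0.38 mcg/kg/min × 115.9091 kg = 44.04545 mcg/min
44.04545 mcg/min × 60 min/hr = 2642.727 mcg/hr
Rate = 2642.727 mcg/hr ÷ 20 mcg/mL = 132.1364 mL/hr
Time remaining = 61.40227 mL ÷ 132.1364 mL/hr = 0.4646887 hr

0.5 hours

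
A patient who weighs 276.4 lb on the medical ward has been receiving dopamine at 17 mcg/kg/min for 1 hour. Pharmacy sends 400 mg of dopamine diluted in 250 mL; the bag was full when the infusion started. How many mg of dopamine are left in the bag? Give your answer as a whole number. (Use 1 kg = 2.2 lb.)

272 mg

Weight = 276.4 lb ÷ 2.2 lb/kg = 125.6364 kg
Dose = 17 mcg/kg/min × 125.6364 kg = 2135.818 mcg/min
2135.818 mcg/min × 60 min/hr = 128149.1 mcg/hr
Concentration = 400 mg ÷ 250 mL = 1.6 mg/mL = 1600 mcg/mL
Rate = 128149.1 mcg/hr ÷ 1600 mcg/mL = 80.09318 mL/hr
Volume infused = 80.09318 mL/hr × 1 hr = 80.09318 mL
Volume remaining = 250 − 80.09318 = 169.9068 mL
Drug remaining = 169.9068 mL × 1600 mcg/mL = 271850.9 mcg = 271.8509 mg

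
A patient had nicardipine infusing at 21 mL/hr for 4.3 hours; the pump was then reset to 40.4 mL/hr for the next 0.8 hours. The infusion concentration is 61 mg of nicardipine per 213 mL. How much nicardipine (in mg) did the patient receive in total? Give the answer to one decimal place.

35.1 mg

Concentration = 61 mg ÷ 213 mL = 0.286385 mg/mL
Stage 1: 21 mL/hr × 4.3 hr = 90.3 mL → 90.3 mL × 0.286385 mg/mL = 25.86056 mg
Stage 2: 40.4 mL/hr × 0.8 hr = 32.32 mL → 32.32 mL × 0.286385 mg/mL = 9.255962 mg
Total = 25.86056 + 9.255962 = 35.11653 mg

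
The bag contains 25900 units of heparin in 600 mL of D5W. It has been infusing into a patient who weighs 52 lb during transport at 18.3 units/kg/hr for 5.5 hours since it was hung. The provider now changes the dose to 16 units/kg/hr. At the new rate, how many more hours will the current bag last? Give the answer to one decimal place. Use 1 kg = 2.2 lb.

62.2 hours

Initial rate:
Weight = 52 lb ÷ 2.2 lb/kg = 23.63636 kg
Dose = 18.3 units/kg/hr × 23.63636 kg = 432.5455 units/hr
Concentration = 25900 units ÷ 600 mL = 43.16667 units/mL
Rate = 432.5455 units/hr ÷ 43.16667 units/mL = 10.02036 mL/hr
Volume infused so far = 10.02036 mL/hr × 5.5 hr = 55.11197 mL
Volume remaining = 600 − 55.11197 = 544.888 mL
New rate:
Dose = 16 units/kg/hr × 23.63636 kg = 378.1818 units/hr
Rate = 378.1818 units/hr ÷ 43.16667 units/mL = 8.760969 mL/hr
Time remaining = 544.888 mL ÷ 8.760969 mL/hr = 62.19495 hr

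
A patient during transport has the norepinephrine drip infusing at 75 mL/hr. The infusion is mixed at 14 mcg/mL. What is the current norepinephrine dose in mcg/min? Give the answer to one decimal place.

Drug rate = 75 mL/hr × 14 mcg/mL = 1050 mcg/hr
1050 mcg/hr ÷ 60 min/hr = 17.5 mcg/min

17.5 mcg/min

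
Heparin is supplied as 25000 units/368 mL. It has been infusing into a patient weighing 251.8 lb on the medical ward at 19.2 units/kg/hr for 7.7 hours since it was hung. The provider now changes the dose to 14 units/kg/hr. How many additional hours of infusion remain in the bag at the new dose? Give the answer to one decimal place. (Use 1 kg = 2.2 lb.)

Initial rate:
Weight = 251.8 lb ÷ 2.2 lb/kg = 114.4545 kg
Dose = 19.2 units/kg/hr × 114.4545 kg = 2197.527 units/hr
Concentration = 25000 units ÷ 368 mL = 67.93478 units/mL
Rate = 2197.527 units/hr ÷ 67.93478 units/mL = 32.3476 mL/hr
Volume infused so far = 32.3476 mL/hr × 7.7 hr = 249.0765 mL
Volume remaining = 368 − 249.0765 = 118.9235 mL
New rate:
Dose = 14 units/kg/hr × 114.4545 kg = 1602.364 units/hr
Rate = 1602.364 units/hr ÷ 67.93478 units/mL = 23.58679 mL/hr
Time remaining = 118.9235 mL ÷ 23.58679 mL/hr = 5.041952 hr

5.0 hours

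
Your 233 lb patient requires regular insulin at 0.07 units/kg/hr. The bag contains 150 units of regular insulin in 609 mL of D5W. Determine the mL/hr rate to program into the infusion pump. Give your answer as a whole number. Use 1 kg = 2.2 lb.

30 mL/hr

Weight = 233 lb ÷ 2.2 lb/kg = 105.9091 kg
Dose = 0.07 units/kg/hr × 105.9091 kg = 7.413636 units/hr
Concentration = 150 units ÷ 609 mL = 0.2463054 units/mL
Rate = 7.413636 units/hr ÷ 0.2463054 units/mL = 30.09936 mL/hr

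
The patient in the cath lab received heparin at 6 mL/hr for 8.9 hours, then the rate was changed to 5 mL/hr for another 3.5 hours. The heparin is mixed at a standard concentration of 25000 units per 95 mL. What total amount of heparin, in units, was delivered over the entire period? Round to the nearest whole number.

18658 units

Concentration = 25000 units ÷ 95 mL = 263.1579 units/mL
Stage 1: 6 mL/hr × 8.9 hr = 53.4 mL → 53.4 mL × 263.1579 units/mL = 14052.63 units
Stage 2: 5 mL/hr × 3.5 hr = 17.5 mL → 17.5 mL × 263.1579 units/mL = 4605.263 units
Total = 14052.63 + 4605.263 = 18657.89 units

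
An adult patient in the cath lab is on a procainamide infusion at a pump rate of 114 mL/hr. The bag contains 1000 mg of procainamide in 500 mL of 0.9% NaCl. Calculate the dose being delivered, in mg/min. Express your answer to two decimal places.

3.80 mg/min

Concentration = 1000 mg ÷ 500 mL = 2 mg/mL
Drug rate = 114 mL/hr × 2 mg/mL = 228 mg/hr
228 mg/hr ÷ 60 min/hr = 3.8 mg/min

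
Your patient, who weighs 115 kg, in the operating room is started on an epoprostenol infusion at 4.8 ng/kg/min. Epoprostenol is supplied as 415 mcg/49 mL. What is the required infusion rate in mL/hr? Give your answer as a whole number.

Dose = 4.8 ng/kg/min × 115 kg = 552 ng/min
552 ng/min × 60 min/hr = 33120 ng/hr
Concentration = 415 mcg ÷ 49 mL = 8.469388 mcg/mL = 8469.388 ng/mL
Rate = 33120 ng/hr ÷ 8469.388 ng/mL = 3.910554 mL/hr

4 mL/hr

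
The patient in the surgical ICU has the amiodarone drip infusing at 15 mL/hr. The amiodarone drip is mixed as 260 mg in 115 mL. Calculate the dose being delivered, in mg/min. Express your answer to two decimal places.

0.57 mg/min

Concentration = 260 mg ÷ 115 mL = 2.26087 mg/mL
Drug rate = 15 mL/hr × 2.26087 mg/mL = 33.91304 mg/hr
33.91304 mg/hr ÷ 60 min/hr = 0.5652174 mg/min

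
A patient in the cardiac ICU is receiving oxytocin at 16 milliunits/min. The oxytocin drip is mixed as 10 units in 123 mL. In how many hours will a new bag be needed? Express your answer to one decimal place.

16 milliunits/min × 60 min/hr = 960 milliunits/hr
Concentration = 10 units ÷ 123 mL = 0.08130081 units/mL = 81.30081 milliunits/mL
Rate = 960 milliunits/hr ÷ 81.30081 milliunits/mL = 11.808 mL/hr
Duration = 123 mL ÷ 11.808 mL/hr = 10.41667 hr

10.4 hours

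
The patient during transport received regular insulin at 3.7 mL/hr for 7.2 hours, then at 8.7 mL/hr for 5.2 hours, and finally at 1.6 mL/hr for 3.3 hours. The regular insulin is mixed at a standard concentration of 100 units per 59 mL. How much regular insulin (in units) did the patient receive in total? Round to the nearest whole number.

Concentration = 100 units ÷ 59 mL = 1.694915 units/mL
Stage 1: 3.7 mL/hr × 7.2 hr = 26.64 mL → 26.64 mL × 1.694915 units/mL = 45.15254 units
Stage 2: 8.7 mL/hr × 5.2 hr = 45.24 mL → 45.24 mL × 1.694915 units/mL = 76.67797 units
Stage 3: 1.6 mL/hr × 3.3 hr = 5.28 mL → 5.28 mL × 1.694915 units/mL = 8.949153 units
Total = 45.15254 + 76.67797 + 8.949153 = 130.7797 units

131 units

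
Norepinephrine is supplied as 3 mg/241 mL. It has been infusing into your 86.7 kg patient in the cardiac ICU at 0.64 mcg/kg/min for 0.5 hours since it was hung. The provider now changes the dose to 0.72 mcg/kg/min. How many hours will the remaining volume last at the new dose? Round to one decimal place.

Initial rate:
Dose = 0.64 mcg/kg/min × 86.7 kg = 55.488 mcg/min
55.488 mcg/min × 60 min/hr = 3329.28 mcg/hr
Concentration = 3 mg ÷ 241 mL = 0.01244813 mg/mL = 12.44813 mcg/mL
Rate = 3329.28 mcg/hr ÷ 12.44813 mcg/mL = 267.4522 mL/hr
Volume infused so far = 267.4522 mL/hr × 0.5 hr = 133.7261 mL
Volume remaining = 241 − 133.7261 = 107.2739 mL
New rate:
Dose = 0.72 mcg/kg/min × 86.7 kg = 62.424 mcg/min
62.424 mcg/min × 60 min/hr = 3745.44 mcg/hr
Rate = 3745.44 mcg/hr ÷ 12.44813 mcg/mL = 300.8837 mL/hr
Time remaining = 107.2739 mL ÷ 300.8837 mL/hr = 0.3565295 hr

0.4 hours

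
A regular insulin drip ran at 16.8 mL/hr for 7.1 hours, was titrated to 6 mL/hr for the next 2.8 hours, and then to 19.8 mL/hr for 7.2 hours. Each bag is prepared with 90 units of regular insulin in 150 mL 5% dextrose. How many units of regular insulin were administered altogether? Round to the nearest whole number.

Concentration = 90 units ÷ 150 mL = 0.6 units/mL
Stage 1: 16.8 mL/hr × 7.1 hr = 119.28 mL → 119.28 mL × 0.6 units/mL = 71.568 units
Stage 2: 6 mL/hr × 2.8 hr = 16.8 mL → 16.8 mL × 0.6 units/mL = 10.08 units
Stage 3: 19.8 mL/hr × 7.2 hr = 142.56 mL → 142.56 mL × 0.6 units/mL = 85.536 units
Total = 71.568 + 10.08 + 85.536 = 167.184 units

167 units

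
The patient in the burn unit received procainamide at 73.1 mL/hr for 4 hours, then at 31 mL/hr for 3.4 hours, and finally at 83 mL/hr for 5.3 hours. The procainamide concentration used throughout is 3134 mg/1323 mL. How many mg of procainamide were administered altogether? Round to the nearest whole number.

Concentration = 3134 mg ÷ 1323 mL = 2.368859 mg/mL
Stage 1: 73.1 mL/hr × 4 hr = 292.4 mL → 292.4 mL × 2.368859 mg/mL = 692.6543 mg
Stage 2: 31 mL/hr × 3.4 hr = 105.4 mL → 105.4 mL × 2.368859 mg/mL = 249.6777 mg
Stage 3: 83 mL/hr × 5.3 hr = 439.9 mL → 439.9 mL × 2.368859 mg/mL = 1042.061 mg
Total = 692.6543 + 249.6777 + 1042.061 = 1984.393 mg

1984 mg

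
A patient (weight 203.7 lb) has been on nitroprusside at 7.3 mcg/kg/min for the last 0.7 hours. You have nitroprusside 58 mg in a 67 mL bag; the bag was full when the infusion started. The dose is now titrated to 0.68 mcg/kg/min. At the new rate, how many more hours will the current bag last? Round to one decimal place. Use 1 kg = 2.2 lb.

7.8 hours

Initial rate:
Weight = 203.7 lb ÷ 2.2 lb/kg = 92.59091 kg
Dose = 7.3 mcg/kg/min × 92.59091 kg = 675.9136 mcg/min
675.9136 mcg/min × 60 min/hr = 40554.82 mcg/hr
Concentration = 58 mg ÷ 67 mL = 0.8656716 mg/mL = 865.6716 mcg/mL
Rate = 40554.82 mcg/hr ÷ 865.6716 mcg/mL = 46.84781 mL/hr
Volume infused so far = 46.84781 mL/hr × 0.7 hr = 32.79347 mL
Volume remaining = 67 − 32.79347 = 34.20653 mL
New rate:
Dose = 0.68 mcg/kg/min × 92.59091 kg = 62.96182 mcg/min
62.96182 mcg/min × 60 min/hr = 3777.709 mcg/hr
Rate = 3777.709 mcg/hr ÷ 865.6716 mcg/mL = 4.363905 mL/hr
Time remaining = 34.20653 mL ÷ 4.363905 mL/hr = 7.838514 hr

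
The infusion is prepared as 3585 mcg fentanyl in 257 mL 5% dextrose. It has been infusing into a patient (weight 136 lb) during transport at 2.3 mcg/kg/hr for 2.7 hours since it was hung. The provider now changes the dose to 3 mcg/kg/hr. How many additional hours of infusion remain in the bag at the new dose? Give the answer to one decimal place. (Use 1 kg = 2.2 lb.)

17.3 hours

Initial rate:
Weight = 136 lb ÷ 2.2 lb/kg = 61.81818 kg
Dose = 2.3 mcg/kg/hr × 61.81818 kg = 142.1818 mcg/hr
Concentration = 3585 mcg ÷ 257 mL = 13.94942 mcg/mL
Rate = 142.1818 mcg/hr ÷ 13.94942 mcg/mL = 10.19267 mL/hr
Volume infused so far = 10.19267 mL/hr × 2.7 hr = 27.52021 mL
Volume remaining = 257 − 27.52021 = 229.4798 mL
New rate:
Dose = 3 mcg/kg/hr × 61.81818 kg = 185.4545 mcg/hr
Rate = 185.4545 mcg/hr ÷ 13.94942 mcg/mL = 13.29479 mL/hr
Time remaining = 229.4798 mL ÷ 13.29479 mL/hr = 17.26088 hr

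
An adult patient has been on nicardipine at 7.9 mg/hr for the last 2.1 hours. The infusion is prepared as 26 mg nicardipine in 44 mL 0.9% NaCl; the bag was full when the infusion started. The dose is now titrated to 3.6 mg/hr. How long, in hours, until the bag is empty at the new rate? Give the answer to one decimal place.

Initial rate:
Concentration = 26 mg ÷ 44 mL = 0.5909091 mg/mL
Rate = 7.9 mg/hr ÷ 0.5909091 mg/mL = 13.36923 mL/hr
Volume infused so far = 13.36923 mL/hr × 2.1 hr = 28.07538 mL
Volume remaining = 44 − 28.07538 = 15.92462 mL
New rate:
Rate = 3.6 mg/hr ÷ 0.5909091 mg/mL = 6.092308 mL/hr
Time remaining = 15.92462 mL ÷ 6.092308 mL/hr = 2.613889 hr

2.6 hours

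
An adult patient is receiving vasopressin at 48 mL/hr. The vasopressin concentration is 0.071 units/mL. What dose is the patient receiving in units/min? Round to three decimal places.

Drug rate = 48 mL/hr × 0.071 units/mL = 3.408 units/hr
3.408 units/hr ÷ 60 min/hr = 0.0568 units/min

0.057 units/min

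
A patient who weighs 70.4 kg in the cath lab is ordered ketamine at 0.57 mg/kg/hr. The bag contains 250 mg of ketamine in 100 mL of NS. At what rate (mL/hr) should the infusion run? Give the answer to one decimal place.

16.1 mL/hr

Dose = 0.57 mg/kg/hr × 70.4 kg = 40.128 mg/hr
Concentration = 250 mg ÷ 100 mL = 2.5 mg/mL
Rate = 40.128 mg/hr ÷ 2.5 mg/mL = 16.0512 mL/hr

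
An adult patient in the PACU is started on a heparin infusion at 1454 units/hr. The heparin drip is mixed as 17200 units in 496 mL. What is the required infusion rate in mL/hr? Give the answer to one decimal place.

41.9 mL/hr

Concentration = 17200 units ÷ 496 mL = 34.67742 units/mL
Rate = 1454 units/hr ÷ 34.67742 units/mL = 41.9293 mL/hr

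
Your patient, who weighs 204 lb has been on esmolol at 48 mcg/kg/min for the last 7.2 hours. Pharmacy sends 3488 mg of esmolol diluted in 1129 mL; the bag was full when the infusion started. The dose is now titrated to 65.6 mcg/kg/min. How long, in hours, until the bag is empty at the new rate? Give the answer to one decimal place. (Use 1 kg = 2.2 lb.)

4.3 hours

Initial rate:
Weight = 204 lb ÷ 2.2 lb/kg = 92.72727 kg
Dose = 48 mcg/kg/min × 92.72727 kg = 4450.909 mcg/min
4450.909 mcg/min × 60 min/hr = 267054.5 mcg/hr
Concentration = 3488 mg ÷ 1129 mL = 3.08946 mg/mL = 3089.46 mcg/mL
Rate = 267054.5 mcg/hr ÷ 3089.46 mcg/mL = 86.44053 mL/hr
Volume infused so far = 86.44053 mL/hr × 7.2 hr = 622.3718 mL
Volume remaining = 1129 − 622.3718 = 506.6282 mL
New rate:
Dose = 65.6 mcg/kg/min × 92.72727 kg = 6082.909 mcg/min
6082.909 mcg/min × 60 min/hr = 364974.5 mcg/hr
Rate = 364974.5 mcg/hr ÷ 3089.46 mcg/mL = 118.1354 mL/hr
Time remaining = 506.6282 mL ÷ 118.1354 mL/hr = 4.288538 hr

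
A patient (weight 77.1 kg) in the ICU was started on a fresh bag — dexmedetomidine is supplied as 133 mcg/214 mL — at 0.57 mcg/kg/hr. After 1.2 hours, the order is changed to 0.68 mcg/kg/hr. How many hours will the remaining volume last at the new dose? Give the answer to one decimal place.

Initial rate:
Dose = 0.57 mcg/kg/hr × 77.1 kg = 43.947 mcg/hr
Concentration = 133 mcg ÷ 214 mL = 0.6214953 mcg/mL
Rate = 43.947 mcg/hr ÷ 0.6214953 mcg/mL = 70.71171 mL/hr
Volume infused so far = 70.71171 mL/hr × 1.2 hr = 84.85406 mL
Volume remaining = 214 − 84.85406 = 129.1459 mL
New rate:
Dose = 0.68 mcg/kg/hr × 77.1 kg = 52.428 mcg/hr
Rate = 52.428 mcg/hr ÷ 0.6214953 mcg/mL = 84.35783 mL/hr
Time remaining = 129.1459 mL ÷ 84.35783 mL/hr = 1.53093 hr

1.5 hours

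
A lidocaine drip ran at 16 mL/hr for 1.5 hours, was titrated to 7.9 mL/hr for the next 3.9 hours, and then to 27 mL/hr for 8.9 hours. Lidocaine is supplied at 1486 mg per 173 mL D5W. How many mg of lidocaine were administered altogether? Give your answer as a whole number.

Concentration = 1486 mg ÷ 173 mL = 8.589595 mg/mL
Stage 1: 16 mL/hr × 1.5 hr = 24 mL → 24 mL × 8.589595 mg/mL = 206.1503 mg
Stage 2: 7.9 mL/hr × 3.9 hr = 30.81 mL → 30.81 mL × 8.589595 mg/mL = 264.6454 mg
Stage 3: 27 mL/hr × 8.9 hr = 240.3 mL → 240.3 mL × 8.589595 mg/mL = 2064.08 mg
Total = 206.1503 + 264.6454 + 2064.08 = 2534.875 mg

2535 mg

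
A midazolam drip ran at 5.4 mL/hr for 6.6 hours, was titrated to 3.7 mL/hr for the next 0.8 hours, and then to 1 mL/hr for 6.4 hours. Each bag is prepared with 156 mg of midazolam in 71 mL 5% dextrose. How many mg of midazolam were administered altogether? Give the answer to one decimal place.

98.9 mg

Concentration = 156 mg ÷ 71 mL = 2.197183 mg/mL
Stage 1: 5.4 mL/hr × 6.6 hr = 35.64 mL → 35.64 mL × 2.197183 mg/mL = 78.30761 mg
Stage 2: 3.7 mL/hr × 0.8 hr = 2.96 mL → 2.96 mL × 2.197183 mg/mL = 6.503662 mg
Stage 3: 1 mL/hr × 6.4 hr = 6.4 mL → 6.4 mL × 2.197183 mg/mL = 14.06197 mg
Total = 78.30761 + 6.503662 + 14.06197 = 98.87324 mg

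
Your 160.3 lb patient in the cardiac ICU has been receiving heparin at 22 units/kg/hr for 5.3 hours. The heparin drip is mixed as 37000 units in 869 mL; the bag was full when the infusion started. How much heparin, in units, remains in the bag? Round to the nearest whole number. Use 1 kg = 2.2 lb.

Weight = 160.3 lb ÷ 2.2 lb/kg = 72.86364 kg
Dose = 22 units/kg/hr × 72.86364 kg = 1603 units/hr
Concentration = 37000 units ÷ 869 mL = 42.57768 units/mL
Rate = 1603 units/hr ÷ 42.57768 units/mL = 37.64884 mL/hr
Volume infused = 37.64884 mL/hr × 5.3 hr = 199.5388 mL
Volume remaining = 869 − 199.5388 = 669.4612 mL
Drug remaining = 669.4612 mL × 42.57768 units/mL = 28504.1 units

28504 units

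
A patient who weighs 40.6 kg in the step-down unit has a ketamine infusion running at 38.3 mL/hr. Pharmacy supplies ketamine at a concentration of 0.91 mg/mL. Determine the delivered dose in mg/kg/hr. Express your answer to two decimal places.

Drug rate = 38.3 mL/hr × 0.91 mg/mL = 34.853 mg/hr
34.853 mg/hr ÷ 40.6 kg = 0.8584483 mg/kg/hr

0.86 mg/kg/hr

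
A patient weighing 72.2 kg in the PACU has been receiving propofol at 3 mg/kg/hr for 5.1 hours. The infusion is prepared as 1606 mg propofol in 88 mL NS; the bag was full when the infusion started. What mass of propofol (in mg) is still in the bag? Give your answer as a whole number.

Dose = 3 mg/kg/hr × 72.2 kg = 216.6 mg/hr
Concentration = 1606 mg ÷ 88 mL = 18.25 mg/mL
Rate = 216.6 mg/hr ÷ 18.25 mg/mL = 11.86849 mL/hr
Volume infused = 11.86849 mL/hr × 5.1 hr = 60.52932 mL
Volume remaining = 88 − 60.52932 = 27.47068 mL
Drug remaining = 27.47068 mL × 18.25 mg/mL = 501.34 mg

501 mg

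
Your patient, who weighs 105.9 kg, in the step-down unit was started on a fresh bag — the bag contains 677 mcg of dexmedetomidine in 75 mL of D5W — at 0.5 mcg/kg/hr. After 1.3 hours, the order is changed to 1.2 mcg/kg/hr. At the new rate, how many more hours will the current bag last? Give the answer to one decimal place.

4.8 hours

Initial rate:
Dose = 0.5 mcg/kg/hr × 105.9 kg = 52.95 mcg/hr
Concentration = 677 mcg ÷ 75 mL = 9.026667 mcg/mL
Rate = 52.95 mcg/hr ÷ 9.026667 mcg/mL = 5.865953 mL/hr
Volume infused so far = 5.865953 mL/hr × 1.3 hr = 7.625739 mL
Volume remaining = 75 − 7.625739 = 67.37426 mL
New rate:
Dose = 1.2 mcg/kg/hr × 105.9 kg = 127.08 mcg/hr
Rate = 127.08 mcg/hr ÷ 9.026667 mcg/mL = 14.07829 mL/hr
Time remaining = 67.37426 mL ÷ 14.07829 mL/hr = 4.785686 hr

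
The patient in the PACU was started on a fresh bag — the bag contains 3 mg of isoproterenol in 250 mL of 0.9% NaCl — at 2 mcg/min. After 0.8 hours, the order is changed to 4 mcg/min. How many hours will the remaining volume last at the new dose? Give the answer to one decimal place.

12.1 hours

Initial rate:
2 mcg/min × 60 min/hr = 120 mcg/hr
Concentration = 3 mg ÷ 250 mL = 0.012 mg/mL = 12 mcg/mL
Rate = 120 mcg/hr ÷ 12 mcg/mL = 10 mL/hr
Volume infused so far = 10 mL/hr × 0.8 hr = 8 mL
Volume remaining = 250 − 8 = 242 mL
New rate:
4 mcg/min × 60 min/hr = 240 mcg/hr
Rate = 240 mcg/hr ÷ 12 mcg/mL = 20 mL/hr
Time remaining = 242 mL ÷ 20 mL/hr = 12.1 hr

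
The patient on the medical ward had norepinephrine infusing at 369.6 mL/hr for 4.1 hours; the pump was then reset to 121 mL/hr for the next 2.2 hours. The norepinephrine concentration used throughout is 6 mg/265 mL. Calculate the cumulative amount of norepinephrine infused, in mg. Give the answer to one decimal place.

Concentration = 6 mg ÷ 265 mL = 0.02264151 mg/mL
Stage 1: 369.6 mL/hr × 4.1 hr = 1515.36 mL → 1515.36 mL × 0.02264151 mg/mL = 34.31004 mg
Stage 2: 121 mL/hr × 2.2 hr = 266.2 mL → 266.2 mL × 0.02264151 mg/mL = 6.02717 mg
Total = 34.31004 + 6.02717 = 40.33721 mg

40.3 mg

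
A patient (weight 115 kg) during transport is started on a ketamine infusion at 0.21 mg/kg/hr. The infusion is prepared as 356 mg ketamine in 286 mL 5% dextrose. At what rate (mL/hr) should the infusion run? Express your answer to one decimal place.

19.4 mL/hr

Dose = 0.21 mg/kg/hr × 115 kg = 24.15 mg/hr
Concentration = 356 mg ÷ 286 mL = 1.244755 mg/mL
Rate = 24.15 mg/hr ÷ 1.244755 mg/mL = 19.4014 mL/hr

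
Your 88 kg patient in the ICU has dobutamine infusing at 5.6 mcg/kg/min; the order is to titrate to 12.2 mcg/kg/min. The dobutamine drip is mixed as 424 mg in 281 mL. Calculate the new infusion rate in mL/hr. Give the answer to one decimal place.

42.7 mL/hr

Dose = 12.2 mcg/kg/min × 88 kg = 1073.6 mcg/min
1073.6 mcg/min × 60 min/hr = 64416 mcg/hr
Concentration = 424 mg ÷ 281 mL = 1.508897 mg/mL = 1508.897 mcg/mL
Rate = 64416 mcg/hr ÷ 1508.897 mcg/mL = 42.69079 mL/hr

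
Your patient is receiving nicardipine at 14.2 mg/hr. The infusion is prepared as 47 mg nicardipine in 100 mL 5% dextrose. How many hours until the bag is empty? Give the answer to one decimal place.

3.3 hours

Concentration = 47 mg ÷ 100 mL = 0.47 mg/mL
Rate = 14.2 mg/hr ÷ 0.47 mg/mL = 30.21277 mL/hr
Duration = 100 mL ÷ 30.21277 mL/hr = 3.309859 hr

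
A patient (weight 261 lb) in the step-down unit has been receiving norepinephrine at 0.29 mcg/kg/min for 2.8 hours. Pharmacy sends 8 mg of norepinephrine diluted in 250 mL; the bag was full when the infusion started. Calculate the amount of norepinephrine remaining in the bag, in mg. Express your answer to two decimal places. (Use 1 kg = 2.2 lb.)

2.22 mg

Weight = 261 lb ÷ 2.2 lb/kg = 118.6364 kg
Dose = 0.29 mcg/kg/min × 118.6364 kg = 34.40455 mcg/min
34.40455 mcg/min × 60 min/hr = 2064.273 mcg/hr
Concentration = 8 mg ÷ 250 mL = 0.032 mg/mL = 32 mcg/mL
Rate = 2064.273 mcg/hr ÷ 32 mcg/mL = 64.50852 mL/hr
Volume infused = 64.50852 mL/hr × 2.8 hr = 180.6239 mL
Volume remaining = 250 − 180.6239 = 69.37614 mL
Drug remaining = 69.37614 mL × 32 mcg/mL = 2220.036 mcg = 2.220036 mg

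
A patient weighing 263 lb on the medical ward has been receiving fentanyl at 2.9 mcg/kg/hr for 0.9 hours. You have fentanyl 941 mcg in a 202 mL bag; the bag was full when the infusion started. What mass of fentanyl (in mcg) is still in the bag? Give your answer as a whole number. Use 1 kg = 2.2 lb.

629 mcg

Weight = 263 lb ÷ 2.2 lb/kg = 119.5455 kg
Dose = 2.9 mcg/kg/hr × 119.5455 kg = 346.6818 mcg/hr
Concentration = 941 mcg ÷ 202 mL = 4.658416 mcg/mL
Rate = 346.6818 mcg/hr ÷ 4.658416 mcg/mL = 74.42054 mL/hr
Volume infused = 74.42054 mL/hr × 0.9 hr = 66.97849 mL
Volume remaining = 202 − 66.97849 = 135.0215 mL
Drug remaining = 135.0215 mL × 4.658416 mcg/mL = 628.9864 mcg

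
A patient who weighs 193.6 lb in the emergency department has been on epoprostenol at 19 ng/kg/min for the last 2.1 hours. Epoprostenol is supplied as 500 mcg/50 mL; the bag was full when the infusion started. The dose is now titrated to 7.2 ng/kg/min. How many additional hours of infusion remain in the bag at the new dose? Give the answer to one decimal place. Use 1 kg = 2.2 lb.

7.6 hours

Initial rate:
Weight = 193.6 lb ÷ 2.2 lb/kg = 88 kg
Dose = 19 ng/kg/min × 88 kg = 1672 ng/min
1672 ng/min × 60 min/hr = 100320 ng/hr
Concentration = 500 mcg ÷ 50 mL = 10 mcg/mL = 10000 ng/mL
Rate = 100320 ng/hr ÷ 10000 ng/mL = 10.032 mL/hr
Volume infused so far = 10.032 mL/hr × 2.1 hr = 21.0672 mL
Volume remaining = 50 − 21.0672 = 28.9328 mL
New rate:
Dose = 7.2 ng/kg/min × 88 kg = 633.6 ng/min
633.6 ng/min × 60 min/hr = 38016 ng/hr
Rate = 38016 ng/hr ÷ 10000 ng/mL = 3.8016 mL/hr
Time remaining = 28.9328 mL ÷ 3.8016 mL/hr = 7.61069 hr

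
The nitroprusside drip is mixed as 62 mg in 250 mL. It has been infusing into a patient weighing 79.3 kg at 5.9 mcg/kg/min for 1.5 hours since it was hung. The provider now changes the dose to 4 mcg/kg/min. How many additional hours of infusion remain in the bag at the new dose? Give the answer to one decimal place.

1.0 hours

Initial rate:
Dose = 5.9 mcg/kg/min × 79.3 kg = 467.87 mcg/min
467.87 mcg/min × 60 min/hr = 28072.2 mcg/hr
Concentration = 62 mg ÷ 250 mL = 0.248 mg/mL = 248 mcg/mL
Rate = 28072.2 mcg/hr ÷ 248 mcg/mL = 113.1944 mL/hr
Volume infused so far = 113.1944 mL/hr × 1.5 hr = 169.7915 mL
Volume remaining = 250 − 169.7915 = 80.20847 mL
New rate:
Dose = 4 mcg/kg/min × 79.3 kg = 317.2 mcg/min
317.2 mcg/min × 60 min/hr = 19032 mcg/hr
Rate = 19032 mcg/hr ÷ 248 mcg/mL = 76.74194 mL/hr
Time remaining = 80.20847 mL ÷ 76.74194 mL/hr = 1.045171 hr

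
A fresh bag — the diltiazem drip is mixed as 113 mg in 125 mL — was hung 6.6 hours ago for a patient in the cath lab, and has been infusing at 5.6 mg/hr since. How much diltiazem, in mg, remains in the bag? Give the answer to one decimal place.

76.0 mg

Concentration = 113 mg ÷ 125 mL = 0.904 mg/mL
Rate = 5.6 mg/hr ÷ 0.904 mg/mL = 6.19469 mL/hr
Volume infused = 6.19469 mL/hr × 6.6 hr = 40.88496 mL
Volume remaining = 125 − 40.88496 = 84.11504 mL
Drug remaining = 84.11504 mL × 0.904 mg/mL = 76.04 mg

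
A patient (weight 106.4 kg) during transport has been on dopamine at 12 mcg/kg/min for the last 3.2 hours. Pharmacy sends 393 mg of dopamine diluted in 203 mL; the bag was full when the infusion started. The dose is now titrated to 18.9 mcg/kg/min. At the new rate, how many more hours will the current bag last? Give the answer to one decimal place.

Initial rate:
Dose = 12 mcg/kg/min × 106.4 kg = 1276.8 mcg/min
1276.8 mcg/min × 60 min/hr = 76608 mcg/hr
Concentration = 393 mg ÷ 203 mL = 1.935961 mg/mL = 1935.961 mcg/mL
Rate = 76608 mcg/hr ÷ 1935.961 mcg/mL = 39.57105 mL/hr
Volume infused so far = 39.57105 mL/hr × 3.2 hr = 126.6274 mL
Volume remaining = 203 − 126.6274 = 76.37263 mL
New rate:
Dose = 18.9 mcg/kg/min × 106.4 kg = 2010.96 mcg/min
2010.96 mcg/min × 60 min/hr = 120657.6 mcg/hr
Rate = 120657.6 mcg/hr ÷ 1935.961 mcg/mL = 62.32441 mL/hr
Time remaining = 76.37263 mL ÷ 62.32441 mL/hr = 1.225405 hr

1.2 hours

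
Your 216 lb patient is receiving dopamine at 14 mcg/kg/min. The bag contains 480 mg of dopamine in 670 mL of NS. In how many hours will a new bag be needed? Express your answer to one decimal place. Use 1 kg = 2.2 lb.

Weight = 216 lb ÷ 2.2 lb/kg = 98.18182 kg
Dose = 14 mcg/kg/min × 98.18182 kg = 1374.545 mcg/min
1374.545 mcg/min × 60 min/hr = 82472.73 mcg/hr
Concentration = 480 mg ÷ 670 mL = 0.7164179 mg/mL = 716.4179 mcg/mL
Rate = 82472.73 mcg/hr ÷ 716.4179 mcg/mL = 115.1182 mL/hr
Duration = 670 mL ÷ 115.1182 mL/hr = 5.820106 hr

5.8 hours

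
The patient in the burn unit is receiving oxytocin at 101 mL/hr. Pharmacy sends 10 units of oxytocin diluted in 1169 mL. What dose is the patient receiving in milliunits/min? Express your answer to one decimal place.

14.4 milliunits/min

Concentration = 10 units ÷ 1169 mL = 0.00855432 units/mL = 8.55432 milliunits/mL
Drug rate = 101 mL/hr × 8.55432 milliunits/mL = 863.9863 milliunits/hr
863.9863 milliunits/hr ÷ 60 min/hr = 14.39977 milliunits/min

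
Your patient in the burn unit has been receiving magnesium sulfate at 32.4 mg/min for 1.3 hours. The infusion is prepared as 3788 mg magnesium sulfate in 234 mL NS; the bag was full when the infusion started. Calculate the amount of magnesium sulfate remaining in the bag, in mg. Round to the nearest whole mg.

1261 mg

32.4 mg/min × 60 min/hr = 1944 mg/hr
Concentration = 3788 mg ÷ 234 mL = 16.18803 mg/mL
Rate = 1944 mg/hr ÷ 16.18803 mg/mL = 120.0887 mL/hr
Volume infused = 120.0887 mL/hr × 1.3 hr = 156.1153 mL
Volume remaining = 234 − 156.1153 = 77.88469 mL
Drug remaining = 77.88469 mL × 16.18803 mg/mL = 1260.8 mg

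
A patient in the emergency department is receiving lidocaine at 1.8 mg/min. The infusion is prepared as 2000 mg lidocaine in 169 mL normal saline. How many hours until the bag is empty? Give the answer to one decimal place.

18.5 hours

1.8 mg/min × 60 min/hr = 108 mg/hr
Concentration = 2000 mg ÷ 169 mL = 11.83432 mg/mL
Rate = 108 mg/hr ÷ 11.83432 mg/mL = 9.126 mL/hr
Duration = 169 mL ÷ 9.126 mL/hr = 18.51852 hr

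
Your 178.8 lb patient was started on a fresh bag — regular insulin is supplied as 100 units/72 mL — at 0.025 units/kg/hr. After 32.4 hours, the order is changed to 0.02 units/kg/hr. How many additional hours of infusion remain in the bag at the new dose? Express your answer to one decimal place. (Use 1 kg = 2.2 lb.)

Initial rate:
Weight = 178.8 lb ÷ 2.2 lb/kg = 81.27273 kg
Dose = 0.025 units/kg/hr × 81.27273 kg = 2.031818 units/hr
Concentration = 100 units ÷ 72 mL = 1.388889 units/mL
Rate = 2.031818 units/hr ÷ 1.388889 units/mL = 1.462909 mL/hr
Volume infused so far = 1.462909 mL/hr × 32.4 hr = 47.39825 mL
Volume remaining = 72 − 47.39825 = 24.60175 mL
New rate:
Dose = 0.02 units/kg/hr × 81.27273 kg = 1.625455 units/hr
Rate = 1.625455 units/hr ÷ 1.388889 units/mL = 1.170327 mL/hr
Time remaining = 24.60175 mL ÷ 1.170327 mL/hr = 21.02125 hr

21.0 hours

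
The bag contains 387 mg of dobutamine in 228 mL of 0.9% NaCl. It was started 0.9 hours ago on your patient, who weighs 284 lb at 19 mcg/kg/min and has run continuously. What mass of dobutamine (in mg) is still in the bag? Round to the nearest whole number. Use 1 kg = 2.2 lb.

Weight = 284 lb ÷ 2.2 lb/kg = 129.0909 kg
Dose = 19 mcg/kg/min × 129.0909 kg = 2452.727 mcg/min
2452.727 mcg/min × 60 min/hr = 147163.6 mcg/hr
Concentration = 387 mg ÷ 228 mL = 1.697368 mg/mL = 1697.368 mcg/mL
Rate = 147163.6 mcg/hr ÷ 1697.368 mcg/mL = 86.70106 mL/hr
Volume infused = 86.70106 mL/hr × 0.9 hr = 78.03095 mL
Volume remaining = 228 − 78.03095 = 149.969 mL
Drug remaining = 149.969 mL × 1697.368 mcg/mL = 254552.7 mcg = 254.5527 mg

255 mg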